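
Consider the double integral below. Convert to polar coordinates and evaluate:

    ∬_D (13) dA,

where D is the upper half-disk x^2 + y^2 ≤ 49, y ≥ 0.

The region D is 0 ≤ r ≤ 7, 0 ≤ θ ≤ π in polar coordinates, where x = r cos(θ), y = r sin(θ), and dA = r dr dθ.

Under the substitution, the integrand becomes 13, so

    ∬_D (13) dA = ∫_{0}^{π} ∫_{0}^{7} (13) · r dr dθ.

Inner integral (in r): ∫_{0}^{7} (13) · r dr = 637/2.

Outer integral (in θ): ∫_{0}^{π} (637/2) dθ = 637π/2.

Therefore ∬_D (13) dA = 637π/2.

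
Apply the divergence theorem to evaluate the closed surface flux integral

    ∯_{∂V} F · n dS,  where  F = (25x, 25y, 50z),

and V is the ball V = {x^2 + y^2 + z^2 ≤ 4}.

By the divergence theorem,

    ∯_{∂V} F · n dS = ∭_V (∇ · F) dV.

Compute the divergence:
    ∇ · F = ∂F_x/∂x + ∂F_y/∂y + ∂F_z/∂z = 25 + 25 + 50 = 100.

In spherical coordinates, x = ρ sin(φ) cos(θ), y = ρ sin(φ) sin(θ), z = ρ cos(φ), dV = ρ^2 sin(φ) dρ dφ dθ, with 0 ≤ ρ ≤ 2, 0 ≤ φ ≤ π, 0 ≤ θ ≤ 2π.

The integrand, after substitution and multiplying by the volume element, becomes (100) · ρ^2 sin(φ), so

    ∭_V (∇·F) dV = ∫_0^{2π} ∫_0^{π} ∫_0^{2} (100) · ρ^2 sin(φ) dρ dφ dθ.

Inner (ρ from 0 to 2): 800sin(φ)/3.
Middle (φ from 0 to π): 1600/3.
Outer (θ from 0 to 2π): 3200π/3.

Therefore ∯_{∂V} F · n dS = 3200π/3.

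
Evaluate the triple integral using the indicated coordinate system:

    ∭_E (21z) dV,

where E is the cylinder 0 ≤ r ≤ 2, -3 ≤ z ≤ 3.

In cylindrical coordinates, x = r cos(θ), y = r sin(θ), z = z, and dV = r dr dθ dz.

The integrand becomes 21z, so

    ∭_E (21z) dV = ∫_{0}^{2π} ∫_{0}^{2} ∫_{-3}^{3} (21z) · r dz dr dθ.

Inner (z): 0.
Middle (r from 0 to 2): 0.
Outer (θ): 0.

Therefore the triple integral equals 0.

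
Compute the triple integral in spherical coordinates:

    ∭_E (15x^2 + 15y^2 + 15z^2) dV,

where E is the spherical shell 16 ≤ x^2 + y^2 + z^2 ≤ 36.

In spherical coordinates, x = ρ sin(φ) cos(θ), y = ρ sin(φ) sin(θ), z = ρ cos(φ), and dV = ρ^2 sin(φ) dρ dφ dθ.

The integrand becomes 15ρ^2, so

    ∭_E (15x^2 + 15y^2 + 15z^2) dV = ∫_{0}^{2π} ∫_{0}^{π} ∫_{4}^{6} (15ρ^2) · ρ^2 sin(φ) dρ dφ dθ.

Inner (ρ): 20256sin(φ).
Middle (φ): 40512.
Outer (θ): 81024π.

Therefore the triple integral equals 81024π.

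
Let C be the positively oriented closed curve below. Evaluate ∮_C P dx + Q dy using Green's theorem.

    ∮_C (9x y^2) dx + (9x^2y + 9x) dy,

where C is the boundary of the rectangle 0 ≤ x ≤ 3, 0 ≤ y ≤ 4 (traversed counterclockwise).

Green's theorem converts the closed line integral into a double integral over the enclosed region D:

    ∮_C P dx + Q dy = ∬_D (∂Q/∂x - ∂P/∂y) dA.

Here P = 9x y^2, Q = 9x^2y + 9x, so

    ∂Q/∂x = 18x y + 9,    ∂P/∂y = 18x y,
    ∂Q/∂x - ∂P/∂y = 9.

D is the region 0 ≤ x ≤ 3, 0 ≤ y ≤ 4. Evaluating the double integral:

    ∬_D (9) dA = ∫_0^{3} ∫_0^{4} (9) dy dx.

Inner (y from 0 to 4): 36.
Outer (x from 0 to 3): 108.

Therefore ∮_C P dx + Q dy = 108.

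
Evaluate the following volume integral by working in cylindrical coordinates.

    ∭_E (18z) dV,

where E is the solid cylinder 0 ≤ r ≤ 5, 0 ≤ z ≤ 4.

In cylindrical coordinates, x = r cos(θ), y = r sin(θ), z = z, and dV = r dr dθ dz.

The integrand becomes 18z, so

    ∭_E (18z) dV = ∫_{0}^{2π} ∫_{0}^{5} ∫_{0}^{4} (18z) · r dz dr dθ.

Inner (z): 144r.
Middle (r from 0 to 5): 1800.
Outer (θ): 3600π.

Therefore the triple integral equals 3600π.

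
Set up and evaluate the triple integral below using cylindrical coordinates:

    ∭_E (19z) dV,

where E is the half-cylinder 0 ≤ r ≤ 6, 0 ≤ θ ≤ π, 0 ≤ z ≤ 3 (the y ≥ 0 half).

In cylindrical coordinates, x = r cos(θ), y = r sin(θ), z = z, and dV = r dr dθ dz.

The integrand becomes 19z, so

    ∭_E (19z) dV = ∫_{0}^{π} ∫_{0}^{6} ∫_{0}^{3} (19z) · r dz dr dθ.

Inner (z): 171r/2.
Middle (r from 0 to 6): 1539.
Outer (θ): 1539π.

Therefore the triple integral equals 1539π.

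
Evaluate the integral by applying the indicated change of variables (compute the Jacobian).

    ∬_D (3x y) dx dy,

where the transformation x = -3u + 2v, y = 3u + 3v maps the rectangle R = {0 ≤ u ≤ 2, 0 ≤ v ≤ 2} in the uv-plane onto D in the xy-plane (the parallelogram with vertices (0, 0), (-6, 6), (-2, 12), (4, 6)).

Compute the Jacobian determinant of (x, y) with respect to (u, v):

    ∂(x,y)/∂(u,v) = | -3  2 | = (-3)(3) - (2)(3) = -15.
                   | 3  3 |

Its absolute value is |J| = 15 (the area scaling factor).

Substituting x = -3u + 2v, y = 3u + 3v into the integrand,

    3x y → -27u^2 - 9u v + 18v^2,

so the integral becomes

    ∬_R (-27u^2 - 9u v + 18v^2) · |J| du dv = ∫_0^2 ∫_0^2 (-405u^2 - 135u v + 270v^2) dv du.

Inner (v): -810u^2 - 270u + 720.
Outer (u): -1260.

Therefore ∬_D (3x y) dx dy = -1260.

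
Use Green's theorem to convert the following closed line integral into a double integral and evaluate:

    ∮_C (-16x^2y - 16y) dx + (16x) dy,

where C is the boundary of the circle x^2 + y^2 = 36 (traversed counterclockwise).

Green's theorem converts the closed line integral into a double integral over the enclosed region D:

    ∮_C P dx + Q dy = ∬_D (∂Q/∂x - ∂P/∂y) dA.

Here P = -16x^2y - 16y, Q = 16x, so

    ∂Q/∂x = 16,    ∂P/∂y = -16x^2 - 16,
    ∂Q/∂x - ∂P/∂y = 16x^2 + 32.

D is the region x^2 + y^2 ≤ 36. Evaluating the double integral:

In polar coordinates (x = r cos θ, y = r sin θ, dA = r dr dθ) the integrand becomes 16r^2cos(θ)^2 + 32, so

    ∬_D (16x^2 + 32) dA = ∫_0^{2π} ∫_0^{6} (16r^2cos(θ)^2 + 32) · r dr dθ.

Inner (r from 0 to 6): 5184cos(θ)^2 + 576.
Outer (θ from 0 to 2π): 6336π.

Therefore ∮_C P dx + Q dy = 6336π.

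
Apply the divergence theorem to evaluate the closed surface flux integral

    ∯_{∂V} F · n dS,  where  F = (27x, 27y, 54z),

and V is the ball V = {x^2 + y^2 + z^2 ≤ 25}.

By the divergence theorem,

    ∯_{∂V} F · n dS = ∭_V (∇ · F) dV.

Compute the divergence:
    ∇ · F = ∂F_x/∂x + ∂F_y/∂y + ∂F_z/∂z = 27 + 27 + 54 = 108.

In spherical coordinates, x = ρ sin(φ) cos(θ), y = ρ sin(φ) sin(θ), z = ρ cos(φ), dV = ρ^2 sin(φ) dρ dφ dθ, with 0 ≤ ρ ≤ 5, 0 ≤ φ ≤ π, 0 ≤ θ ≤ 2π.

The integrand, after substitution and multiplying by the volume element, becomes (108) · ρ^2 sin(φ), so

    ∭_V (∇·F) dV = ∫_0^{2π} ∫_0^{π} ∫_0^{5} (108) · ρ^2 sin(φ) dρ dφ dθ.

Inner (ρ from 0 to 5): 4500sin(φ).
Middle (φ from 0 to π): 9000.
Outer (θ from 0 to 2π): 18000π.

Therefore ∯_{∂V} F · n dS = 18000π.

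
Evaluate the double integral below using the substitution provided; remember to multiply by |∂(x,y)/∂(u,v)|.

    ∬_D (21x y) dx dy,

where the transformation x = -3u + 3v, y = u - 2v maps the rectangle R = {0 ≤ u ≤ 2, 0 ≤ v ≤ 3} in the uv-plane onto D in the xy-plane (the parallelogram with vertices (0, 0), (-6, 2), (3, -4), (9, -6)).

Compute the Jacobian determinant of (x, y) with respect to (u, v):

    ∂(x,y)/∂(u,v) = | -3  3 | = (-3)(-2) - (3)(1) = 3.
                   | 1  -2 |

Its absolute value is |J| = 3 (the area scaling factor).

Substituting x = -3u + 3v, y = u - 2v into the integrand,

    21x y → -63u^2 + 189u v - 126v^2,

so the integral becomes

    ∬_R (-63u^2 + 189u v - 126v^2) · |J| du dv = ∫_0^2 ∫_0^3 (-189u^2 + 567u v - 378v^2) dv du.

Inner (v): -567u^2 + 5103u/2 - 3402.
Outer (u): -3213.

Therefore ∬_D (21x y) dx dy = -3213.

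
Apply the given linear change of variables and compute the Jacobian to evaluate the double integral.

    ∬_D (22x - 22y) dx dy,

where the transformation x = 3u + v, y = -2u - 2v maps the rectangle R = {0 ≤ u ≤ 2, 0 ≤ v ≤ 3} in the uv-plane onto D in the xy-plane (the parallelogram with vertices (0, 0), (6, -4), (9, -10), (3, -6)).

Compute the Jacobian determinant of (x, y) with respect to (u, v):

    ∂(x,y)/∂(u,v) = | 3  1 | = (3)(-2) - (1)(-2) = -4.
                   | -2  -2 |

Its absolute value is |J| = 4 (the area scaling factor).

Substituting x = 3u + v, y = -2u - 2v into the integrand,

    22x - 22y → 110u + 66v,

so the integral becomes

    ∬_R (110u + 66v) · |J| du dv = ∫_0^2 ∫_0^3 (440u + 264v) dv du.

Inner (v): 1320u + 1188.
Outer (u): 5016.

Therefore ∬_D (22x - 22y) dx dy = 5016.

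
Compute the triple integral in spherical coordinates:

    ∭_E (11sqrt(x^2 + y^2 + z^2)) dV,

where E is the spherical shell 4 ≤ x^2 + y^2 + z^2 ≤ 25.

In spherical coordinates, x = ρ sin(φ) cos(θ), y = ρ sin(φ) sin(θ), z = ρ cos(φ), and dV = ρ^2 sin(φ) dρ dφ dθ.

The integrand becomes 11ρ, so

    ∭_E (11sqrt(x^2 + y^2 + z^2)) dV = ∫_{0}^{2π} ∫_{0}^{π} ∫_{2}^{5} (11ρ) · ρ^2 sin(φ) dρ dφ dθ.

Inner (ρ): 6699sin(φ)/4.
Middle (φ): 6699/2.
Outer (θ): 6699π.

Therefore the triple integral equals 6699π.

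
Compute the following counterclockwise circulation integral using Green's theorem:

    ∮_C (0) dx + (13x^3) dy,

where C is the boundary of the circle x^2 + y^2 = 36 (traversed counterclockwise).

Green's theorem converts the closed line integral into a double integral over the enclosed region D:

    ∮_C P dx + Q dy = ∬_D (∂Q/∂x - ∂P/∂y) dA.

Here P = 0, Q = 13x^3, so

    ∂Q/∂x = 39x^2,    ∂P/∂y = 0,
    ∂Q/∂x - ∂P/∂y = 39x^2.

D is the region x^2 + y^2 ≤ 36. Evaluating the double integral:

In polar coordinates (x = r cos θ, y = r sin θ, dA = r dr dθ) the integrand becomes 39r^2cos(θ)^2, so

    ∬_D (39x^2) dA = ∫_0^{2π} ∫_0^{6} (39r^2cos(θ)^2) · r dr dθ.

Inner (r from 0 to 6): 12636cos(θ)^2.
Outer (θ from 0 to 2π): 12636π.

Therefore ∮_C P dx + Q dy = 12636π.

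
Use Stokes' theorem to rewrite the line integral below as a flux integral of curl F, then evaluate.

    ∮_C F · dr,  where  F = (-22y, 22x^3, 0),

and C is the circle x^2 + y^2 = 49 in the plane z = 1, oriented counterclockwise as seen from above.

Let S be the flat disk x^2 + y^2 ≤ 49 in the plane z = 1, with upward unit normal n̂ = ẑ. By Stokes' theorem,

    ∮_C F · dr = ∬_S (∇ × F) · n̂ dS = ∬_D (curl F)_z dA,

where D is the disk x^2 + y^2 ≤ 49.

Compute the curl of F = (-22y, 22x^3, 0):
    (∇ × F)_x = ∂F_z/∂y - ∂F_y/∂z = 0,
    (∇ × F)_y = ∂F_x/∂z - ∂F_z/∂x = 0,
    (∇ × F)_z = ∂F_y/∂x - ∂F_x/∂y = 66x^2 + 22.

On z = 1, (curl F)_z = 66x^2 + 22.

Convert to polar (x = r cos θ, y = r sin θ, dA = r dr dθ); the integrand becomes 66r^2cos(θ)^2 + 22, so

    ∬_D (curl F)_z dA = ∫_0^{2π} ∫_0^{7} (66r^2cos(θ)^2 + 22) · r dr dθ.

Inner (r from 0 to 7): 79233cos(θ)^2/2 + 539.
Outer (θ from 0 to 2π): 81389π/2.

Therefore ∮_C F · dr = 81389π/2.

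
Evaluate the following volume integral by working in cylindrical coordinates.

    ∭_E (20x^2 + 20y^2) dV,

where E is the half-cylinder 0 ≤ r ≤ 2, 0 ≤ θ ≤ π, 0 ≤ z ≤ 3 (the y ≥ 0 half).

In cylindrical coordinates, x = r cos(θ), y = r sin(θ), z = z, and dV = r dr dθ dz.

The integrand becomes 20r^2, so

    ∭_E (20x^2 + 20y^2) dV = ∫_{0}^{π} ∫_{0}^{2} ∫_{0}^{3} (20r^2) · r dz dr dθ.

Inner (z): 60r^3.
Middle (r from 0 to 2): 240.
Outer (θ): 240π.

Therefore the triple integral equals 240π.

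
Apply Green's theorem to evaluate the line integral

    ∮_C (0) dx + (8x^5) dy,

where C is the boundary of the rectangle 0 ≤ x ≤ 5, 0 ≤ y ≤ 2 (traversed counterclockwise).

Green's theorem converts the closed line integral into a double integral over the enclosed region D:

    ∮_C P dx + Q dy = ∬_D (∂Q/∂x - ∂P/∂y) dA.

Here P = 0, Q = 8x^5, so

    ∂Q/∂x = 40x^4,    ∂P/∂y = 0,
    ∂Q/∂x - ∂P/∂y = 40x^4.

D is the region 0 ≤ x ≤ 5, 0 ≤ y ≤ 2. Evaluating the double integral:

    ∬_D (40x^4) dA = ∫_0^{5} ∫_0^{2} (40x^4) dy dx.

Inner (y from 0 to 2): 80x^4.
Outer (x from 0 to 5): 50000.

Therefore ∮_C P dx + Q dy = 50000.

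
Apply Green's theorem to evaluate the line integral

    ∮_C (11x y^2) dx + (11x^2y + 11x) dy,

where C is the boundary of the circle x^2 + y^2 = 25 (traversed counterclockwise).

Green's theorem converts the closed line integral into a double integral over the enclosed region D:

    ∮_C P dx + Q dy = ∬_D (∂Q/∂x - ∂P/∂y) dA.

Here P = 11x y^2, Q = 11x^2y + 11x, so

    ∂Q/∂x = 22x y + 11,    ∂P/∂y = 22x y,
    ∂Q/∂x - ∂P/∂y = 11.

D is the region x^2 + y^2 ≤ 25. Evaluating the double integral:

In polar coordinates (x = r cos θ, y = r sin θ, dA = r dr dθ) the integrand becomes 11, so

    ∬_D (11) dA = ∫_0^{2π} ∫_0^{5} (11) · r dr dθ.

Inner (r from 0 to 5): 275/2.
Outer (θ from 0 to 2π): 275π.

Therefore ∮_C P dx + Q dy = 275π.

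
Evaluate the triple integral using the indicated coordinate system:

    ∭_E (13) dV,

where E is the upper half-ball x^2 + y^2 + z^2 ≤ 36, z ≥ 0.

In spherical coordinates, x = ρ sin(φ) cos(θ), y = ρ sin(φ) sin(θ), z = ρ cos(φ), and dV = ρ^2 sin(φ) dρ dφ dθ.

The integrand becomes 13, so

    ∭_E (13) dV = ∫_{0}^{2π} ∫_{0}^{π/2} ∫_{0}^{6} (13) · ρ^2 sin(φ) dρ dφ dθ.

Inner (ρ): 936sin(φ).
Middle (φ): 936.
Outer (θ): 1872π.

Therefore the triple integral equals 1872π.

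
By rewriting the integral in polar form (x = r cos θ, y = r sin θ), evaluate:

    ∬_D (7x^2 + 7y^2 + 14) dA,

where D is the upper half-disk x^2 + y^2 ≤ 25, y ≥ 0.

The region D is 0 ≤ r ≤ 5, 0 ≤ θ ≤ π in polar coordinates, where x = r cos(θ), y = r sin(θ), and dA = r dr dθ.

Under the substitution, the integrand becomes 7r^2 + 14, so

    ∬_D (7x^2 + 7y^2 + 14) dA = ∫_{0}^{π} ∫_{0}^{5} (7r^2 + 14) · r dr dθ.

Inner integral (in r): ∫_{0}^{5} (7r^2 + 14) · r dr = 5075/4.

Outer integral (in θ): ∫_{0}^{π} (5075/4) dθ = 5075π/4.

Therefore ∬_D (7x^2 + 7y^2 + 14) dA = 5075π/4.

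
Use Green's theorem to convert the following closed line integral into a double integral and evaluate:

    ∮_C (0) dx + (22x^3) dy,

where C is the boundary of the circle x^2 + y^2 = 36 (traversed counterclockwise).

Green's theorem converts the closed line integral into a double integral over the enclosed region D:

    ∮_C P dx + Q dy = ∬_D (∂Q/∂x - ∂P/∂y) dA.

Here P = 0, Q = 22x^3, so

    ∂Q/∂x = 66x^2,    ∂P/∂y = 0,
    ∂Q/∂x - ∂P/∂y = 66x^2.

D is the region x^2 + y^2 ≤ 36. Evaluating the double integral:

In polar coordinates (x = r cos θ, y = r sin θ, dA = r dr dθ) the integrand becomes 66r^2cos(θ)^2, so

    ∬_D (66x^2) dA = ∫_0^{2π} ∫_0^{6} (66r^2cos(θ)^2) · r dr dθ.

Inner (r from 0 to 6): 21384cos(θ)^2.
Outer (θ from 0 to 2π): 21384π.

Therefore ∮_C P dx + Q dy = 21384π.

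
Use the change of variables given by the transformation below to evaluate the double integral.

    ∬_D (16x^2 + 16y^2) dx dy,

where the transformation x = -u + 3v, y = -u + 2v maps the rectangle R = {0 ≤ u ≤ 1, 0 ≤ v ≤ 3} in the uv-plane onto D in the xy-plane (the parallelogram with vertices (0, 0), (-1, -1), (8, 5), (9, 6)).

Compute the Jacobian determinant of (x, y) with respect to (u, v):

    ∂(x,y)/∂(u,v) = | -1  3 | = (-1)(2) - (3)(-1) = 1.
                   | -1  2 |

Its absolute value is |J| = 1 (the area scaling factor).

Substituting x = -u + 3v, y = -u + 2v into the integrand,

    16x^2 + 16y^2 → 32u^2 - 160u v + 208v^2,

so the integral becomes

    ∬_R (32u^2 - 160u v + 208v^2) · |J| du dv = ∫_0^1 ∫_0^3 (32u^2 - 160u v + 208v^2) dv du.

Inner (v): 96u^2 - 720u + 1872.
Outer (u): 1544.

Therefore ∬_D (16x^2 + 16y^2) dx dy = 1544.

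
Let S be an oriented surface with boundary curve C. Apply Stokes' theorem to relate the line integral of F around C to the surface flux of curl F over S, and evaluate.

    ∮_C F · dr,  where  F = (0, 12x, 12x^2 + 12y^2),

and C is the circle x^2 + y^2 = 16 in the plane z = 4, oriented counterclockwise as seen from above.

Let S be the flat disk x^2 + y^2 ≤ 16 in the plane z = 4, with upward unit normal n̂ = ẑ. By Stokes' theorem,

    ∮_C F · dr = ∬_S (∇ × F) · n̂ dS = ∬_D (curl F)_z dA,

where D is the disk x^2 + y^2 ≤ 16.

Compute the curl of F = (0, 12x, 12x^2 + 12y^2):
    (∇ × F)_x = ∂F_z/∂y - ∂F_y/∂z = 24y,
    (∇ × F)_y = ∂F_x/∂z - ∂F_z/∂x = -24x,
    (∇ × F)_z = ∂F_y/∂x - ∂F_x/∂y = 12.

On z = 4, (curl F)_z = 12.

Convert to polar (x = r cos θ, y = r sin θ, dA = r dr dθ); the integrand becomes 12, so

    ∬_D (curl F)_z dA = ∫_0^{2π} ∫_0^{4} (12) · r dr dθ.

Inner (r from 0 to 4): 96.
Outer (θ from 0 to 2π): 192π.

Therefore ∮_C F · dr = 192π.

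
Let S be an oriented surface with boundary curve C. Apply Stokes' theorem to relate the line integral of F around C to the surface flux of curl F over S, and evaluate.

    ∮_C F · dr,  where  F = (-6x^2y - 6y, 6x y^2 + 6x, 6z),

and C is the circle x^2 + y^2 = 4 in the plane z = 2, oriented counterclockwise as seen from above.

Let S be the flat disk x^2 + y^2 ≤ 4 in the plane z = 2, with upward unit normal n̂ = ẑ. By Stokes' theorem,

    ∮_C F · dr = ∬_S (∇ × F) · n̂ dS = ∬_D (curl F)_z dA,

where D is the disk x^2 + y^2 ≤ 4.

Compute the curl of F = (-6x^2y - 6y, 6x y^2 + 6x, 6z):
    (∇ × F)_x = ∂F_z/∂y - ∂F_y/∂z = 0,
    (∇ × F)_y = ∂F_x/∂z - ∂F_z/∂x = 0,
    (∇ × F)_z = ∂F_y/∂x - ∂F_x/∂y = 6x^2 + 6y^2 + 12.

On z = 2, (curl F)_z = 6x^2 + 6y^2 + 12.

Convert to polar (x = r cos θ, y = r sin θ, dA = r dr dθ); the integrand becomes 6r^2 + 12, so

    ∬_D (curl F)_z dA = ∫_0^{2π} ∫_0^{2} (6r^2 + 12) · r dr dθ.

Inner (r from 0 to 2): 48.
Outer (θ from 0 to 2π): 96π.

Therefore ∮_C F · dr = 96π.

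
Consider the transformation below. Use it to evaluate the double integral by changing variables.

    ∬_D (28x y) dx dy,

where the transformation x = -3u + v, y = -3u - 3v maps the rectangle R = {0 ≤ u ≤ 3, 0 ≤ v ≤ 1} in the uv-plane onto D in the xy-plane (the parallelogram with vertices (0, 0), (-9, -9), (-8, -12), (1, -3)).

Compute the Jacobian determinant of (x, y) with respect to (u, v):

    ∂(x,y)/∂(u,v) = | -3  1 | = (-3)(-3) - (1)(-3) = 12.
                   | -3  -3 |

Its absolute value is |J| = 12 (the area scaling factor).

Substituting x = -3u + v, y = -3u - 3v into the integrand,

    28x y → 252u^2 + 168u v - 84v^2,

so the integral becomes

    ∬_R (252u^2 + 168u v - 84v^2) · |J| du dv = ∫_0^3 ∫_0^1 (3024u^2 + 2016u v - 1008v^2) dv du.

Inner (v): 3024u^2 + 1008u - 336.
Outer (u): 30744.

Therefore ∬_D (28x y) dx dy = 30744.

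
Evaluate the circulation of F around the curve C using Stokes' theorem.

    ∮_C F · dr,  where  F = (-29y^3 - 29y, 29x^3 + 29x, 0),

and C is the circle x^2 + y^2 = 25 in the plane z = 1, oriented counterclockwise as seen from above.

Let S be the flat disk x^2 + y^2 ≤ 25 in the plane z = 1, with upward unit normal n̂ = ẑ. By Stokes' theorem,

    ∮_C F · dr = ∬_S (∇ × F) · n̂ dS = ∬_D (curl F)_z dA,

where D is the disk x^2 + y^2 ≤ 25.

Compute the curl of F = (-29y^3 - 29y, 29x^3 + 29x, 0):
    (∇ × F)_x = ∂F_z/∂y - ∂F_y/∂z = 0,
    (∇ × F)_y = ∂F_x/∂z - ∂F_z/∂x = 0,
    (∇ × F)_z = ∂F_y/∂x - ∂F_x/∂y = 87x^2 + 87y^2 + 58.

On z = 1, (curl F)_z = 87x^2 + 87y^2 + 58.

Convert to polar (x = r cos θ, y = r sin θ, dA = r dr dθ); the integrand becomes 87r^2 + 58, so

    ∬_D (curl F)_z dA = ∫_0^{2π} ∫_0^{5} (87r^2 + 58) · r dr dθ.

Inner (r from 0 to 5): 57275/4.
Outer (θ from 0 to 2π): 57275π/2.

Therefore ∮_C F · dr = 57275π/2.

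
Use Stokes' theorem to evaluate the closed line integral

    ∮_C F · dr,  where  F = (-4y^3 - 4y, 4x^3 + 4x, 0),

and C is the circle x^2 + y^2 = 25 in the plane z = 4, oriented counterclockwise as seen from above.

Let S be the flat disk x^2 + y^2 ≤ 25 in the plane z = 4, with upward unit normal n̂ = ẑ. By Stokes' theorem,

    ∮_C F · dr = ∬_S (∇ × F) · n̂ dS = ∬_D (curl F)_z dA,

where D is the disk x^2 + y^2 ≤ 25.

Compute the curl of F = (-4y^3 - 4y, 4x^3 + 4x, 0):
    (∇ × F)_x = ∂F_z/∂y - ∂F_y/∂z = 0,
    (∇ × F)_y = ∂F_x/∂z - ∂F_z/∂x = 0,
    (∇ × F)_z = ∂F_y/∂x - ∂F_x/∂y = 12x^2 + 12y^2 + 8.

On z = 4, (curl F)_z = 12x^2 + 12y^2 + 8.

Convert to polar (x = r cos θ, y = r sin θ, dA = r dr dθ); the integrand becomes 12r^2 + 8, so

    ∬_D (curl F)_z dA = ∫_0^{2π} ∫_0^{5} (12r^2 + 8) · r dr dθ.

Inner (r from 0 to 5): 1975.
Outer (θ from 0 to 2π): 3950π.

Therefore ∮_C F · dr = 3950π.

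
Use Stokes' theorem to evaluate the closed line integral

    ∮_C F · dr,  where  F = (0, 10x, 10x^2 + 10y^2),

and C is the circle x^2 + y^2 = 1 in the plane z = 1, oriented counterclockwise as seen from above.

Let S be the flat disk x^2 + y^2 ≤ 1 in the plane z = 1, with upward unit normal n̂ = ẑ. By Stokes' theorem,

    ∮_C F · dr = ∬_S (∇ × F) · n̂ dS = ∬_D (curl F)_z dA,

where D is the disk x^2 + y^2 ≤ 1.

Compute the curl of F = (0, 10x, 10x^2 + 10y^2):
    (∇ × F)_x = ∂F_z/∂y - ∂F_y/∂z = 20y,
    (∇ × F)_y = ∂F_x/∂z - ∂F_z/∂x = -20x,
    (∇ × F)_z = ∂F_y/∂x - ∂F_x/∂y = 10.

On z = 1, (curl F)_z = 10.

Convert to polar (x = r cos θ, y = r sin θ, dA = r dr dθ); the integrand becomes 10, so

    ∬_D (curl F)_z dA = ∫_0^{2π} ∫_0^{1} (10) · r dr dθ.

Inner (r from 0 to 1): 5.
Outer (θ from 0 to 2π): 10π.

Therefore ∮_C F · dr = 10π.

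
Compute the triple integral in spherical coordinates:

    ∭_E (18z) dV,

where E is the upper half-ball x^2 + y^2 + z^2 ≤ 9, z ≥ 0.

In spherical coordinates, x = ρ sin(φ) cos(θ), y = ρ sin(φ) sin(θ), z = ρ cos(φ), and dV = ρ^2 sin(φ) dρ dφ dθ.

The integrand becomes 18ρ cos(φ), so

    ∭_E (18z) dV = ∫_{0}^{2π} ∫_{0}^{π/2} ∫_{0}^{3} (18ρ cos(φ)) · ρ^2 sin(φ) dρ dφ dθ.

Inner (ρ): 729sin(2φ)/4.
Middle (φ): 729/4.
Outer (θ): 729π/2.

Therefore the triple integral equals 729π/2.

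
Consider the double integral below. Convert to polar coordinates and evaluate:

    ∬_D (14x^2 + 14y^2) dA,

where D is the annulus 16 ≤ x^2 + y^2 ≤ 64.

The region D is 4 ≤ r ≤ 8, 0 ≤ θ ≤ 2π in polar coordinates, where x = r cos(θ), y = r sin(θ), and dA = r dr dθ.

Under the substitution, the integrand becomes 14r^2, so

    ∬_D (14x^2 + 14y^2) dA = ∫_{0}^{2π} ∫_{4}^{8} (14r^2) · r dr dθ.

Inner integral (in r): ∫_{4}^{8} (14r^2) · r dr = 13440.

Outer integral (in θ): ∫_{0}^{2π} (13440) dθ = 26880π.

Therefore ∬_D (14x^2 + 14y^2) dA = 26880π.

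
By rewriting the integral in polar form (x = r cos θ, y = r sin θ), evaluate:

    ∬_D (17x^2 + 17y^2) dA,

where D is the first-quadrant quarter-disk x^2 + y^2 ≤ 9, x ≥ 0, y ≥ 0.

The region D is 0 ≤ r ≤ 3, 0 ≤ θ ≤ π/2 in polar coordinates, where x = r cos(θ), y = r sin(θ), and dA = r dr dθ.

Under the substitution, the integrand becomes 17r^2, so

    ∬_D (17x^2 + 17y^2) dA = ∫_{0}^{π/2} ∫_{0}^{3} (17r^2) · r dr dθ.

Inner integral (in r): ∫_{0}^{3} (17r^2) · r dr = 1377/4.

Outer integral (in θ): ∫_{0}^{π/2} (1377/4) dθ = 1377π/8.

Therefore ∬_D (17x^2 + 17y^2) dA = 1377π/8.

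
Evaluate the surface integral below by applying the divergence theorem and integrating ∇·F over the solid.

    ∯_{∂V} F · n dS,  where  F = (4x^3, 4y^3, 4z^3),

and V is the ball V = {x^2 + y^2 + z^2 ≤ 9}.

By the divergence theorem,

    ∯_{∂V} F · n dS = ∭_V (∇ · F) dV.

Compute the divergence:
    ∇ · F = ∂F_x/∂x + ∂F_y/∂y + ∂F_z/∂z = 12x^2 + 12y^2 + 12z^2.

In spherical coordinates, x = ρ sin(φ) cos(θ), y = ρ sin(φ) sin(θ), z = ρ cos(φ), dV = ρ^2 sin(φ) dρ dφ dθ, with 0 ≤ ρ ≤ 3, 0 ≤ φ ≤ π, 0 ≤ θ ≤ 2π.

The integrand, after substitution and multiplying by the volume element, becomes (12ρ^2) · ρ^2 sin(φ), so

    ∭_V (∇·F) dV = ∫_0^{2π} ∫_0^{π} ∫_0^{3} (12ρ^2) · ρ^2 sin(φ) dρ dφ dθ.

Inner (ρ from 0 to 3): 2916sin(φ)/5.
Middle (φ from 0 to π): 5832/5.
Outer (θ from 0 to 2π): 11664π/5.

Therefore ∯_{∂V} F · n dS = 11664π/5.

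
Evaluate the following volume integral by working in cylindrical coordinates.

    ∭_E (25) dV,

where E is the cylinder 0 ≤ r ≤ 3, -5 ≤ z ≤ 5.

In cylindrical coordinates, x = r cos(θ), y = r sin(θ), z = z, and dV = r dr dθ dz.

The integrand becomes 25, so

    ∭_E (25) dV = ∫_{0}^{2π} ∫_{0}^{3} ∫_{-5}^{5} (25) · r dz dr dθ.

Inner (z): 250r.
Middle (r from 0 to 3): 1125.
Outer (θ): 2250π.

Therefore the triple integral equals 2250π.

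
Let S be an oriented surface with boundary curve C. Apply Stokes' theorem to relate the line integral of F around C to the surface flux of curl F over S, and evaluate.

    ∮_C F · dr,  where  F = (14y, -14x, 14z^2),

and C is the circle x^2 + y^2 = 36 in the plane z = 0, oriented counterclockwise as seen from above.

Let S be the flat disk x^2 + y^2 ≤ 36 in the plane z = 0, with upward unit normal n̂ = ẑ. By Stokes' theorem,

    ∮_C F · dr = ∬_S (∇ × F) · n̂ dS = ∬_D (curl F)_z dA,

where D is the disk x^2 + y^2 ≤ 36.

Compute the curl of F = (14y, -14x, 14z^2):
    (∇ × F)_x = ∂F_z/∂y - ∂F_y/∂z = 0,
    (∇ × F)_y = ∂F_x/∂z - ∂F_z/∂x = 0,
    (∇ × F)_z = ∂F_y/∂x - ∂F_x/∂y = -28.

On z = 0, (curl F)_z = -28.

Convert to polar (x = r cos θ, y = r sin θ, dA = r dr dθ); the integrand becomes -28, so

    ∬_D (curl F)_z dA = ∫_0^{2π} ∫_0^{6} (-28) · r dr dθ.

Inner (r from 0 to 6): -504.
Outer (θ from 0 to 2π): -1008π.

Therefore ∮_C F · dr = -1008π.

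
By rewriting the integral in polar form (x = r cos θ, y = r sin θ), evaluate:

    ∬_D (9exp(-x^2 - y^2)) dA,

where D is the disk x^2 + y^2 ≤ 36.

The region D is 0 ≤ r ≤ 6, 0 ≤ θ ≤ 2π in polar coordinates, where x = r cos(θ), y = r sin(θ), and dA = r dr dθ.

Under the substitution, the integrand becomes 9exp(-r^2), so

    ∬_D (9exp(-x^2 - y^2)) dA = ∫_{0}^{2π} ∫_{0}^{6} (9exp(-r^2)) · r dr dθ.

Inner integral (in r): ∫_{0}^{6} (9exp(-r^2)) · r dr = 9/2 - 9exp(-36)/2.

Outer integral (in θ): ∫_{0}^{2π} (9/2 - 9exp(-36)/2) dθ = -9π exp(-36) + 9π.

Therefore ∬_D (9exp(-x^2 - y^2)) dA = -9π exp(-36) + 9π.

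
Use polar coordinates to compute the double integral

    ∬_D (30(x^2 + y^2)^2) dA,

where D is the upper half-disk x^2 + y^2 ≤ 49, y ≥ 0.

The region D is 0 ≤ r ≤ 7, 0 ≤ θ ≤ π in polar coordinates, where x = r cos(θ), y = r sin(θ), and dA = r dr dθ.

Under the substitution, the integrand becomes 30r^4, so

    ∬_D (30(x^2 + y^2)^2) dA = ∫_{0}^{π} ∫_{0}^{7} (30r^4) · r dr dθ.

Inner integral (in r): ∫_{0}^{7} (30r^4) · r dr = 588245.

Outer integral (in θ): ∫_{0}^{π} (588245) dθ = 588245π.

Therefore ∬_D (30(x^2 + y^2)^2) dA = 588245π.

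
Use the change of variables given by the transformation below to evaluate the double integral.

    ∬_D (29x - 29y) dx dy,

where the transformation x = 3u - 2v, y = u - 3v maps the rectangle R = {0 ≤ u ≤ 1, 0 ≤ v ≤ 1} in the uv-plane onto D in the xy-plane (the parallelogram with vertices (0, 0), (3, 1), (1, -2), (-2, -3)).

Compute the Jacobian determinant of (x, y) with respect to (u, v):

    ∂(x,y)/∂(u,v) = | 3  -2 | = (3)(-3) - (-2)(1) = -7.
                   | 1  -3 |

Its absolute value is |J| = 7 (the area scaling factor).

Substituting x = 3u - 2v, y = u - 3v into the integrand,

    29x - 29y → 58u + 29v,

so the integral becomes

    ∬_R (58u + 29v) · |J| du dv = ∫_0^1 ∫_0^1 (406u + 203v) dv du.

Inner (v): 406u + 203/2.
Outer (u): 609/2.

Therefore ∬_D (29x - 29y) dx dy = 609/2.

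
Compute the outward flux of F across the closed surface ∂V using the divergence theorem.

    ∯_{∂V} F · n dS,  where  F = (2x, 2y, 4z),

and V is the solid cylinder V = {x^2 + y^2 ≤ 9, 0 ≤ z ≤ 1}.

By the divergence theorem,

    ∯_{∂V} F · n dS = ∭_V (∇ · F) dV.

Compute the divergence:
    ∇ · F = ∂F_x/∂x + ∂F_y/∂y + ∂F_z/∂z = 2 + 2 + 4 = 8.

In cylindrical coordinates, x = r cos(θ), y = r sin(θ), z = z, dV = r dr dθ dz, with 0 ≤ r ≤ 3, 0 ≤ θ ≤ 2π, 0 ≤ z ≤ 1.

The integrand, after substitution and multiplying by the volume element, becomes (8) · r, so

    ∭_V (∇·F) dV = ∫_0^{2π} ∫_0^{3} ∫_0^{1} (8) · r dz dr dθ.

Inner (z from 0 to 1): 8r.
Middle (r from 0 to 3): 36.
Outer (θ from 0 to 2π): 72π.

Therefore ∯_{∂V} F · n dS = 72π.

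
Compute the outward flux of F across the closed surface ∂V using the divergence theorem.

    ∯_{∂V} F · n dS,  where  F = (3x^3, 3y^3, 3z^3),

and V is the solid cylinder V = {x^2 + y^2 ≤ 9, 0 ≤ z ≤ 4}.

By the divergence theorem,

    ∯_{∂V} F · n dS = ∭_V (∇ · F) dV.

Compute the divergence:
    ∇ · F = ∂F_x/∂x + ∂F_y/∂y + ∂F_z/∂z = 9x^2 + 9y^2 + 9z^2.

In cylindrical coordinates, x = r cos(θ), y = r sin(θ), z = z, dV = r dr dθ dz, with 0 ≤ r ≤ 3, 0 ≤ θ ≤ 2π, 0 ≤ z ≤ 4.

The integrand, after substitution and multiplying by the volume element, becomes (9r^2 + 9z^2) · r, so

    ∭_V (∇·F) dV = ∫_0^{2π} ∫_0^{3} ∫_0^{4} (9r^2 + 9z^2) · r dz dr dθ.

Inner (z from 0 to 4): 36r^3 + 192r.
Middle (r from 0 to 3): 1593.
Outer (θ from 0 to 2π): 3186π.

Therefore ∯_{∂V} F · n dS = 3186π.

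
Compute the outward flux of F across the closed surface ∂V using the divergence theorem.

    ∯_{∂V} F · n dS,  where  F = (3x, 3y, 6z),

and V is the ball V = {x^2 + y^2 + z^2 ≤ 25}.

By the divergence theorem,

    ∯_{∂V} F · n dS = ∭_V (∇ · F) dV.

Compute the divergence:
    ∇ · F = ∂F_x/∂x + ∂F_y/∂y + ∂F_z/∂z = 3 + 3 + 6 = 12.

In spherical coordinates, x = ρ sin(φ) cos(θ), y = ρ sin(φ) sin(θ), z = ρ cos(φ), dV = ρ^2 sin(φ) dρ dφ dθ, with 0 ≤ ρ ≤ 5, 0 ≤ φ ≤ π, 0 ≤ θ ≤ 2π.

The integrand, after substitution and multiplying by the volume element, becomes (12) · ρ^2 sin(φ), so

    ∭_V (∇·F) dV = ∫_0^{2π} ∫_0^{π} ∫_0^{5} (12) · ρ^2 sin(φ) dρ dφ dθ.

Inner (ρ from 0 to 5): 500sin(φ).
Middle (φ from 0 to π): 1000.
Outer (θ from 0 to 2π): 2000π.

Therefore ∯_{∂V} F · n dS = 2000π.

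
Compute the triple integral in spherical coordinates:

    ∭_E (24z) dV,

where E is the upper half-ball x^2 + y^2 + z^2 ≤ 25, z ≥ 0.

In spherical coordinates, x = ρ sin(φ) cos(θ), y = ρ sin(φ) sin(θ), z = ρ cos(φ), and dV = ρ^2 sin(φ) dρ dφ dθ.

The integrand becomes 24ρ cos(φ), so

    ∭_E (24z) dV = ∫_{0}^{2π} ∫_{0}^{π/2} ∫_{0}^{5} (24ρ cos(φ)) · ρ^2 sin(φ) dρ dφ dθ.

Inner (ρ): 1875sin(2φ).
Middle (φ): 1875.
Outer (θ): 3750π.

Therefore the triple integral equals 3750π.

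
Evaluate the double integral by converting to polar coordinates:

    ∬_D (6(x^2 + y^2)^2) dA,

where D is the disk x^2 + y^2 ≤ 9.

The region D is 0 ≤ r ≤ 3, 0 ≤ θ ≤ 2π in polar coordinates, where x = r cos(θ), y = r sin(θ), and dA = r dr dθ.

Under the substitution, the integrand becomes 6r^4, so

    ∬_D (6(x^2 + y^2)^2) dA = ∫_{0}^{2π} ∫_{0}^{3} (6r^4) · r dr dθ.

Inner integral (in r): ∫_{0}^{3} (6r^4) · r dr = 729.

Outer integral (in θ): ∫_{0}^{2π} (729) dθ = 1458π.

Therefore ∬_D (6(x^2 + y^2)^2) dA = 1458π.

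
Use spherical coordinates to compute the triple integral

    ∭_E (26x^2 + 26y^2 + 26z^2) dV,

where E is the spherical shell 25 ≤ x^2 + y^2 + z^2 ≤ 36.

In spherical coordinates, x = ρ sin(φ) cos(θ), y = ρ sin(φ) sin(θ), z = ρ cos(φ), and dV = ρ^2 sin(φ) dρ dφ dθ.

The integrand becomes 26ρ^2, so

    ∭_E (26x^2 + 26y^2 + 26z^2) dV = ∫_{0}^{2π} ∫_{0}^{π} ∫_{5}^{6} (26ρ^2) · ρ^2 sin(φ) dρ dφ dθ.

Inner (ρ): 120926sin(φ)/5.
Middle (φ): 241852/5.
Outer (θ): 483704π/5.

Therefore the triple integral equals 483704π/5.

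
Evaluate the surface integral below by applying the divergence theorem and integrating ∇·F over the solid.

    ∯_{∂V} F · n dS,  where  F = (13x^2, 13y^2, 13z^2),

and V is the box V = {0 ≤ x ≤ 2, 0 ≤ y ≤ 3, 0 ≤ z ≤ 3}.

By the divergence theorem,

    ∯_{∂V} F · n dS = ∭_V (∇ · F) dV.

Compute the divergence:
    ∇ · F = ∂F_x/∂x + ∂F_y/∂y + ∂F_z/∂z = 26x + 26y + 26z.

V is a rectangular box, so dV = dx dy dz with 0 ≤ x ≤ 2, 0 ≤ y ≤ 3, 0 ≤ z ≤ 3.

Integrate (26x + 26y + 26z) over V as an iterated integral:

    ∭_V (∇·F) dV = ∫_0^{2} ∫_0^{3} ∫_0^{3} (26x + 26y + 26z) dz dy dx.

Inner (z from 0 to 3): 78x + 78y + 117.
Middle (y from 0 to 3): 234x + 702.
Outer (x from 0 to 2): 1872.

Therefore ∯_{∂V} F · n dS = 1872.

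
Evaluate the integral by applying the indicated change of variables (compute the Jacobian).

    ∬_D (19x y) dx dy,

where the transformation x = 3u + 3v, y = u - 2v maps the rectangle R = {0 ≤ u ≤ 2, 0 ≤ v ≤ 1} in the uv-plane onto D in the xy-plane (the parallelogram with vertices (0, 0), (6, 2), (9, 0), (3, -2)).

Compute the Jacobian determinant of (x, y) with respect to (u, v):

    ∂(x,y)/∂(u,v) = | 3  3 | = (3)(-2) - (3)(1) = -9.
                   | 1  -2 |

Its absolute value is |J| = 9 (the area scaling factor).

Substituting x = 3u + 3v, y = u - 2v into the integrand,

    19x y → 57u^2 - 57u v - 114v^2,

so the integral becomes

    ∬_R (57u^2 - 57u v - 114v^2) · |J| du dv = ∫_0^2 ∫_0^1 (513u^2 - 513u v - 1026v^2) dv du.

Inner (v): 513u^2 - 513u/2 - 342.
Outer (u): 171.

Therefore ∬_D (19x y) dx dy = 171.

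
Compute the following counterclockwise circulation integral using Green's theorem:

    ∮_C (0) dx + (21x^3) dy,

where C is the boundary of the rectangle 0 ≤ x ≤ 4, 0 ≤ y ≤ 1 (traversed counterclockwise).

Green's theorem converts the closed line integral into a double integral over the enclosed region D:

    ∮_C P dx + Q dy = ∬_D (∂Q/∂x - ∂P/∂y) dA.

Here P = 0, Q = 21x^3, so

    ∂Q/∂x = 63x^2,    ∂P/∂y = 0,
    ∂Q/∂x - ∂P/∂y = 63x^2.

D is the region 0 ≤ x ≤ 4, 0 ≤ y ≤ 1. Evaluating the double integral:

    ∬_D (63x^2) dA = ∫_0^{4} ∫_0^{1} (63x^2) dy dx.

Inner (y from 0 to 1): 63x^2.
Outer (x from 0 to 4): 1344.

Therefore ∮_C P dx + Q dy = 1344.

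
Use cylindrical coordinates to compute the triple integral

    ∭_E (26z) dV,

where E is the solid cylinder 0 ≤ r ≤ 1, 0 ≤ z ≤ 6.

In cylindrical coordinates, x = r cos(θ), y = r sin(θ), z = z, and dV = r dr dθ dz.

The integrand becomes 26z, so

    ∭_E (26z) dV = ∫_{0}^{2π} ∫_{0}^{1} ∫_{0}^{6} (26z) · r dz dr dθ.

Inner (z): 468r.
Middle (r from 0 to 1): 234.
Outer (θ): 468π.

Therefore the triple integral equals 468π.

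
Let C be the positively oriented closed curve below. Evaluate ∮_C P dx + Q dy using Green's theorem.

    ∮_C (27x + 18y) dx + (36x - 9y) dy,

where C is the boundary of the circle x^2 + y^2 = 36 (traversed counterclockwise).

Green's theorem converts the closed line integral into a double integral over the enclosed region D:

    ∮_C P dx + Q dy = ∬_D (∂Q/∂x - ∂P/∂y) dA.

Here P = 27x + 18y, Q = 36x - 9y, so

    ∂Q/∂x = 36,    ∂P/∂y = 18,
    ∂Q/∂x - ∂P/∂y = 18.

D is the region x^2 + y^2 ≤ 36. Evaluating the double integral:

In polar coordinates (x = r cos θ, y = r sin θ, dA = r dr dθ) the integrand becomes 18, so

    ∬_D (18) dA = ∫_0^{2π} ∫_0^{6} (18) · r dr dθ.

Inner (r from 0 to 6): 324.
Outer (θ from 0 to 2π): 648π.

Therefore ∮_C P dx + Q dy = 648π.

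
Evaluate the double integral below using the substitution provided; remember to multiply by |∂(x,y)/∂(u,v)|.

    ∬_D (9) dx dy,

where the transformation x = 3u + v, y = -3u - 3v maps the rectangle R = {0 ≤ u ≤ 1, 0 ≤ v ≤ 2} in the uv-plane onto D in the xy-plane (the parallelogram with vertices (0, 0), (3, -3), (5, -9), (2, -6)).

Compute the Jacobian determinant of (x, y) with respect to (u, v):

    ∂(x,y)/∂(u,v) = | 3  1 | = (3)(-3) - (1)(-3) = -6.
                   | -3  -3 |

Its absolute value is |J| = 6 (the area scaling factor).

Substituting x = 3u + v, y = -3u - 3v into the integrand,

    9 → 9,

so the integral becomes

    ∬_R (9) · |J| du dv = ∫_0^1 ∫_0^2 (54) dv du.

Inner (v): 108.
Outer (u): 108.

Therefore ∬_D (9) dx dy = 108.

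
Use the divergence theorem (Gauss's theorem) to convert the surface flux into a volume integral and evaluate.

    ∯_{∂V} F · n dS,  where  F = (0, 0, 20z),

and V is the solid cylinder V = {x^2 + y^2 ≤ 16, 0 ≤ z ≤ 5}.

By the divergence theorem,

    ∯_{∂V} F · n dS = ∭_V (∇ · F) dV.

Compute the divergence:
    ∇ · F = ∂F_x/∂x + ∂F_y/∂y + ∂F_z/∂z = 0 + 0 + 20 = 20.

In cylindrical coordinates, x = r cos(θ), y = r sin(θ), z = z, dV = r dr dθ dz, with 0 ≤ r ≤ 4, 0 ≤ θ ≤ 2π, 0 ≤ z ≤ 5.

The integrand, after substitution and multiplying by the volume element, becomes (20) · r, so

    ∭_V (∇·F) dV = ∫_0^{2π} ∫_0^{4} ∫_0^{5} (20) · r dz dr dθ.

Inner (z from 0 to 5): 100r.
Middle (r from 0 to 4): 800.
Outer (θ from 0 to 2π): 1600π.

Therefore ∯_{∂V} F · n dS = 1600π.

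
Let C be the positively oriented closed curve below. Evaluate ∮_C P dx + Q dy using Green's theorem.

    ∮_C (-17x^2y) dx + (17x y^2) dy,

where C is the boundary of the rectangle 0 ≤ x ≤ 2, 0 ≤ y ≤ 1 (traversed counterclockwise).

Green's theorem converts the closed line integral into a double integral over the enclosed region D:

    ∮_C P dx + Q dy = ∬_D (∂Q/∂x - ∂P/∂y) dA.

Here P = -17x^2y, Q = 17x y^2, so

    ∂Q/∂x = 17y^2,    ∂P/∂y = -17x^2,
    ∂Q/∂x - ∂P/∂y = 17x^2 + 17y^2.

D is the region 0 ≤ x ≤ 2, 0 ≤ y ≤ 1. Evaluating the double integral:

    ∬_D (17x^2 + 17y^2) dA = ∫_0^{2} ∫_0^{1} (17x^2 + 17y^2) dy dx.

Inner (y from 0 to 1): 17x^2 + 17/3.
Outer (x from 0 to 2): 170/3.

Therefore ∮_C P dx + Q dy = 170/3.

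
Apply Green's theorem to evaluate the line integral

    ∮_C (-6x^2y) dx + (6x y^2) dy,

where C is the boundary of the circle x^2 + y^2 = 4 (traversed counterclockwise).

Green's theorem converts the closed line integral into a double integral over the enclosed region D:

    ∮_C P dx + Q dy = ∬_D (∂Q/∂x - ∂P/∂y) dA.

Here P = -6x^2y, Q = 6x y^2, so

    ∂Q/∂x = 6y^2,    ∂P/∂y = -6x^2,
    ∂Q/∂x - ∂P/∂y = 6x^2 + 6y^2.

D is the region x^2 + y^2 ≤ 4. Evaluating the double integral:

In polar coordinates (x = r cos θ, y = r sin θ, dA = r dr dθ) the integrand becomes 6r^2, so

    ∬_D (6x^2 + 6y^2) dA = ∫_0^{2π} ∫_0^{2} (6r^2) · r dr dθ.

Inner (r from 0 to 2): 24.
Outer (θ from 0 to 2π): 48π.

Therefore ∮_C P dx + Q dy = 48π.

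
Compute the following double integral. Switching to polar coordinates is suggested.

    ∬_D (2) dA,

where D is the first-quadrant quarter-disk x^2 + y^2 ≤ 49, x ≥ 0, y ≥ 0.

The region D is 0 ≤ r ≤ 7, 0 ≤ θ ≤ π/2 in polar coordinates, where x = r cos(θ), y = r sin(θ), and dA = r dr dθ.

Under the substitution, the integrand becomes 2, so

    ∬_D (2) dA = ∫_{0}^{π/2} ∫_{0}^{7} (2) · r dr dθ.

Inner integral (in r): ∫_{0}^{7} (2) · r dr = 49.

Outer integral (in θ): ∫_{0}^{π/2} (49) dθ = 49π/2.

Therefore ∬_D (2) dA = 49π/2.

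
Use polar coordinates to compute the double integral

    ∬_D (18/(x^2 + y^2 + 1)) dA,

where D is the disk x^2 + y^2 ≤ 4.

The region D is 0 ≤ r ≤ 2, 0 ≤ θ ≤ 2π in polar coordinates, where x = r cos(θ), y = r sin(θ), and dA = r dr dθ.

Under the substitution, the integrand becomes 18/(r^2 + 1), so

    ∬_D (18/(x^2 + y^2 + 1)) dA = ∫_{0}^{2π} ∫_{0}^{2} (18/(r^2 + 1)) · r dr dθ.

Inner integral (in r): ∫_{0}^{2} (18/(r^2 + 1)) · r dr = log(1953125).

Outer integral (in θ): ∫_{0}^{2π} (log(1953125)) dθ = 18π log(5).

Therefore ∬_D (18/(x^2 + y^2 + 1)) dA = 18π log(5).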